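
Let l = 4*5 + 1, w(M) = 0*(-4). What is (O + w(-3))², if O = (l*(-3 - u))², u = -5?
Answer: 3111696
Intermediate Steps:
w(M) = 0
l = 21 (l = 20 + 1 = 21)
O = 1764 (O = (21*(-3 - 1*(-5)))² = (21*(-3 + 5))² = (21*2)² = 42² = 1764)
(O + w(-3))² = (1764 + 0)² = 1764² = 3111696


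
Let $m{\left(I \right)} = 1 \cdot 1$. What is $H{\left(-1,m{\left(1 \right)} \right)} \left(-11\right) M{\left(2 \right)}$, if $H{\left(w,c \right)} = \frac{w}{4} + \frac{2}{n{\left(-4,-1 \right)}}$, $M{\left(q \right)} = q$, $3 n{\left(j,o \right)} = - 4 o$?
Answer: $- \frac{55}{2} \approx -27.5$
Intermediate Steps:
$n{\left(j,o \right)} = - \frac{4 o}{3}$ ($n{\left(j,o \right)} = \frac{\left(-4\right) o}{3} = - \frac{4 o}{3}$)
$m{\left(I \right)} = 1$
$H{\left(w,c \right)} = \frac{3}{2} + \frac{w}{4}$ ($H{\left(w,c \right)} = \frac{w}{4} + \frac{2}{\left(- \frac{4}{3}\right) \left(-1\right)} = w \frac{1}{4} + \frac{2}{\frac{4}{3}} = \frac{w}{4} + 2 \cdot \frac{3}{4} = \frac{w}{4} + \frac{3}{2} = \frac{3}{2} + \frac{w}{4}$)
$H{\left(-1,m{\left(1 \right)} \right)} \left(-11\right) M{\left(2 \right)} = \left(\frac{3}{2} + \frac{1}{4} \left(-1\right)\right) \left(-11\right) 2 = \left(\frac{3}{2} - \frac{1}{4}\right) \left(-11\right) 2 = \frac{5}{4} \left(-11\right) 2 = \left(- \frac{55}{4}\right) 2 = - \frac{55}{2}$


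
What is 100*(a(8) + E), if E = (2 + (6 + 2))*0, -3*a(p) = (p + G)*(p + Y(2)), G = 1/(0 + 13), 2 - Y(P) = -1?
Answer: -38500/13 ≈ -2961.5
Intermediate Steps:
Y(P) = 3 (Y(P) = 2 - 1*(-1) = 2 + 1 = 3)
G = 1/13 ≈ 0.076923
a(p) = -(3 + p)*(1/13 + p)/3 (a(p) = -(p + 1/13)*(p + 3)/3 = -(1/13 + p)*(3 + p)/3 = -(3 + p)*(1/13 + p)/3)
E = 0 (E = (2 + 8)*0 = 10*0 = 0)
100*(a(8) + E) = 100*((-1/13 - 40/39*8 - ⅓*8²) + 0) = 100*((-1/13 - 320/39 - ⅓*64) + 0) = 100*((-1/13 - 320/39 - 64/3) + 0) = 100*(-385/13 + 0) = 100*(-385/13) = -38500/13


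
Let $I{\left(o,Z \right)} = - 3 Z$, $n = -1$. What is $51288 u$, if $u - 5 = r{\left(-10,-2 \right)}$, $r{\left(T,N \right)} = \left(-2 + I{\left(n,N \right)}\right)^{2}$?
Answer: $1077048$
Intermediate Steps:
$r{\left(T,N \right)} = \left(-2 - 3 N\right)^{2}$
$u = 21$ ($u = 5 + \left(2 + 3 \left(-2\right)\right)^{2} = 5 + \left(2 - 6\right)^{2} = 5 + \left(-4\right)^{2} = 5 + 16 = 21$)
$51288 u = 51288 \cdot 21 = 1077048$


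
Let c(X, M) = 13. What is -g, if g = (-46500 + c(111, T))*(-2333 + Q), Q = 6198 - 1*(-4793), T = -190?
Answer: 402484446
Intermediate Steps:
Q = 10991 (Q = 6198 + 4793 = 10991)
g = -402484446 (g = (-46500 + 13)*(-2333 + 10991) = -46487*8658 = -402484446)
-g = -1*(-402484446) = 402484446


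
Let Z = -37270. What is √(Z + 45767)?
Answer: √8497 ≈ 92.179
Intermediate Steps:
√(Z + 45767) = √(-37270 + 45767) = √8497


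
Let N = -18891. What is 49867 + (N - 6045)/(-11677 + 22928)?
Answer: 561028681/11251 ≈ 49865.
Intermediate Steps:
49867 + (N - 6045)/(-11677 + 22928) = 49867 + (-18891 - 6045)/(-11677 + 22928) = 49867 - 24936/11251 = 561028681/11251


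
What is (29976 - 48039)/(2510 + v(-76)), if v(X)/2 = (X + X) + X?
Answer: -18063/2054 ≈ -8.7941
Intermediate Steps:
v(X) = 6*X (v(X) = 2*((X + X) + X) = 2*(2*X + X) = 2*(3*X) = 6*X)
(29976 - 48039)/(2510 + v(-76)) = (29976 - 48039)/(2510 + 6*(-76)) = -18063/(2510 - 456) = -18063/2054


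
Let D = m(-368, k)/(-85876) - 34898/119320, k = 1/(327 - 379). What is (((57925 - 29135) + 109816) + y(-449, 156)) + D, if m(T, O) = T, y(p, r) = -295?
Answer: 177153966804079/1280840540 ≈ 1.3831e+5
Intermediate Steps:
k = -1/52 (k = 1/(-52) = -1/52 ≈ -0.019231)
D = -369123861/1280840540 (D = -368/(-85876) - 34898/119320 = -368*(-1/85876) - 34898*1/119320 = 92/21469 - 17449/59660 = -369123861/1280840540 ≈ -0.28819)
(((57925 - 29135) + 109816) + y(-449, 156)) + D = (((57925 - 29135) + 109816) - 295) - 369123861/1280840540 = ((28790 + 109816) - 295) - 369123861/1280840540 = (138606 - 295) - 369123861/1280840540 = 138311 - 369123861/1280840540 = 177153966804079/1280840540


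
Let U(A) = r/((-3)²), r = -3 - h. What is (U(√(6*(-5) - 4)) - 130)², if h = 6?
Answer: 17161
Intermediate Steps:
r = -9 (r = -3 - 1*6 = -3 - 6 = -9)
U(A) = -1 (U(A) = -9/((-3)²) = -9/9 = -9*⅑ = -1)
(U(√(6*(-5) - 4)) - 130)² = (-1 - 130)² = (-131)² = 17161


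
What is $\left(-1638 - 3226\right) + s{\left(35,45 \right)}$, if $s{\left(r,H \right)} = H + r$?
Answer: $-4784$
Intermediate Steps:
$\left(-1638 - 3226\right) + s{\left(35,45 \right)} = \left(-1638 - 3226\right) + \left(45 + 35\right) = -4864 + 80 = -4784$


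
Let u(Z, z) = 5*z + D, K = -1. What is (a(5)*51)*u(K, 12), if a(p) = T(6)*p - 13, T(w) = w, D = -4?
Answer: 48552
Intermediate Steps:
u(Z, z) = -4 + 5*z (u(Z, z) = 5*z - 4 = -4 + 5*z)
a(p) = -13 + 6*p (a(p) = 6*p - 13 = -13 + 6*p)
(a(5)*51)*u(K, 12) = ((-13 + 6*5)*51)*(-4 + 5*12) = ((-13 + 30)*51)*(-4 + 60) = (17*51)*56 = 867*56 = 48552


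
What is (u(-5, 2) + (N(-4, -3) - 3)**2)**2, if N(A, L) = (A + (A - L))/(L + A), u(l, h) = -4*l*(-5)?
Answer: 21566736/2401 ≈ 8982.4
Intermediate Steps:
u(l, h) = 20*l
N(A, L) = (-L + 2*A)/(A + L)
(u(-5, 2) + (N(-4, -3) - 3)**2)**2 = (20*(-5) + ((-1*(-3) + 2*(-4))/(-4 - 3) - 3)**2)**2 = (-100 + ((3 - 8)/(-7) - 3)**2)**2 = (-100 + (-1/7*(-5) - 3)**2)**2 = (-100 + (5/7 - 3)**2)**2 = (-100 + (-16/7)**2)**2 = (-100 + 256/49)**2 = (-4644/49)**2 = 21566736/2401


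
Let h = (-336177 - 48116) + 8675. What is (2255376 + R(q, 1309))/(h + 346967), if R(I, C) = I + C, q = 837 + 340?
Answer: -2257862/28651 ≈ -78.806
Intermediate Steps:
q = 1177
h = -375618 (h = -384293 + 8675 = -375618)
R(I, C) = C + I
(2255376 + R(q, 1309))/(h + 346967) = (2255376 + (1309 + 1177))/(-375618 + 346967) = (2255376 + 2486)/(-28651) = 2257862*(-1/28651) = -2257862/28651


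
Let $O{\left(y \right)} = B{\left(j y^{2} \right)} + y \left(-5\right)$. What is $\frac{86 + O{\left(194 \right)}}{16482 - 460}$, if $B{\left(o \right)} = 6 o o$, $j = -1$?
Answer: $\frac{4249405046}{8011} \approx 5.3045 \cdot 10^{5}$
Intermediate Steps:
$B{\left(o \right)} = 6 o^{2}$
$O{\left(y \right)} = - 5 y + 6 y^{4}$ ($O{\left(y \right)} = 6 \left(- y^{2}\right)^{2} + y \left(-5\right) = 6 y^{4} - 5 y = - 5 y + 6 y^{4}$)
$\frac{86 + O{\left(194 \right)}}{16482 - 460} = \frac{86 + 194 \left(-5 + 6 \cdot 194^{3}\right)}{16482 - 460} = \frac{86 + 194 \left(-5 + 6 \cdot 7301384\right)}{16022} = \left(86 + 194 \left(-5 + 43808304\right)\right) \frac{1}{16022} = \left(86 + 194 \cdot 43808299\right) \frac{1}{16022} = \left(86 + 8498810006\right) \frac{1}{16022} = 8498810092 \cdot \frac{1}{16022} = \frac{4249405046}{8011}$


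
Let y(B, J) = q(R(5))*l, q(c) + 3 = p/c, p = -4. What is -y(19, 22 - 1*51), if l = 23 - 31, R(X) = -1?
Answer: 8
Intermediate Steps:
q(c) = -3 - 4/c
l = -8
y(B, J) = -8 (y(B, J) = (-3 - 4/(-1))*(-8) = (-3 - 4*(-1))*(-8) = (-3 + 4)*(-8) = 1*(-8) = -8)
-y(19, 22 - 1*51) = -1*(-8) = 8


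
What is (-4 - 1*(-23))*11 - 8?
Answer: 201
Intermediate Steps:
(-4 - 1*(-23))*11 - 8 = (-4 + 23)*11 - 8 = 19*11 - 8 = 209 - 8 = 201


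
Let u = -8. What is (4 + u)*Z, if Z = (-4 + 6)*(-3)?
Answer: 24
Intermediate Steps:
Z = -6 (Z = 2*(-3) = -6)
(4 + u)*Z = (4 - 8)*(-6) = -4*(-6) = 24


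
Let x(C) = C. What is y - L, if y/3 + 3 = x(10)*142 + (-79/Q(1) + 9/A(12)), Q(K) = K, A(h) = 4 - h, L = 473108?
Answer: -3752779/8 ≈ -4.6910e+5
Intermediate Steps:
y = 32085/8 (y = -9 + 3*(10*142 + (-79/1 + 9/(4 - 1*12))) = -9 + 3*(1420 + (-79*1 + 9/(4 - 12))) = -9 + 3*(1420 + (-79 + 9/(-8))) = -9 + 3*(1420 + (-79 + 9*(-1/8))) = -9 + 3*(1420 + (-79 - 9/8)) = -9 + 3*(1420 - 641/8) = -9 + 3*(10719/8) = -9 + 32157/8 = 32085/8 ≈ 4010.6)
y - L = 32085/8 - 1*473108 = 32085/8 - 473108 = -3752779/8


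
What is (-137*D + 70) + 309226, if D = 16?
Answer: 307104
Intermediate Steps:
(-137*D + 70) + 309226 = (-137*16 + 70) + 309226 = (-2192 + 70) + 309226 = -2122 + 309226 = 307104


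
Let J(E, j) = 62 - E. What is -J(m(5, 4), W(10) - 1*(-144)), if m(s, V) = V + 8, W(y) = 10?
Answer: -50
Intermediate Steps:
m(s, V) = 8 + V
-J(m(5, 4), W(10) - 1*(-144)) = -(62 - (8 + 4)) = -(62 - 1*12) = -(62 - 12) = -1*50 = -50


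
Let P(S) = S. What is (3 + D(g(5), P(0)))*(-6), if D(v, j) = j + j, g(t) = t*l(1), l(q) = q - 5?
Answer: -18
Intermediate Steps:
l(q) = -5 + q
g(t) = -4*t (g(t) = t*(-5 + 1) = t*(-4) = -4*t)
D(v, j) = 2*j
(3 + D(g(5), P(0)))*(-6) = (3 + 2*0)*(-6) = (3 + 0)*(-6) = 3*(-6) = -18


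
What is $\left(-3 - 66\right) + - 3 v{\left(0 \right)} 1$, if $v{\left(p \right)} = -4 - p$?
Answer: $-57$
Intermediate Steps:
$\left(-3 - 66\right) + - 3 v{\left(0 \right)} 1 = \left(-3 - 66\right) + - 3 \left(-4 - 0\right) 1 = -69 + - 3 \left(-4 + 0\right) 1 = -69 + \left(-3\right) \left(-4\right) 1 = -69 + 12 \cdot 1 = -69 + 12 = -57$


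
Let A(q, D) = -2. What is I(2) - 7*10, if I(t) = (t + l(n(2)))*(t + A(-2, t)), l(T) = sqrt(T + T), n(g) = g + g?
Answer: -70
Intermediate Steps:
n(g) = 2*g
l(T) = sqrt(2)*sqrt(T) (l(T) = sqrt(2*T) = sqrt(2)*sqrt(T))
I(t) = (-2 + t)*(t + 2*sqrt(2)) (I(t) = (t + sqrt(2)*sqrt(2*2))*(t - 2) = (t + sqrt(2)*sqrt(4))*(-2 + t) = (t + sqrt(2)*2)*(-2 + t) = (t + 2*sqrt(2))*(-2 + t) = (-2 + t)*(t + 2*sqrt(2)))
I(2) - 7*10 = (2**2 - 4*sqrt(2) - 2*2 + 2*2*sqrt(2)) - 7*10 = (4 - 4*sqrt(2) - 4 + 4*sqrt(2)) - 70 = 0 - 70 = -70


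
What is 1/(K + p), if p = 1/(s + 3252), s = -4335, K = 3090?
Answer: 1083/3346469 ≈ 0.00032362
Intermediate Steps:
p = -1/1083 (p = 1/(-4335 + 3252) = 1/(-1083) = -1/1083 ≈ -0.00092336)
1/(K + p) = 1/(3090 - 1/1083) = 1/(3346469/1083) = 1083/3346469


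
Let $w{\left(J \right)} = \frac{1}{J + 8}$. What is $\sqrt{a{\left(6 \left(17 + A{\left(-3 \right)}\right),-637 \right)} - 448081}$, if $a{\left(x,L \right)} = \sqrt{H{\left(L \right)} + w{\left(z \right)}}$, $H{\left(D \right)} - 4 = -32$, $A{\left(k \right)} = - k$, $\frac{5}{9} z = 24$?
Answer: $\frac{\sqrt{-7169296 + i \sqrt{7163}}}{4} \approx 0.0039511 + 669.39 i$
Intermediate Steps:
$z = \frac{216}{5}$ ($z = \frac{9}{5} \cdot 24 = \frac{216}{5} \approx 43.2$)
$w{\left(J \right)} = \frac{1}{8 + J}$
$H{\left(D \right)} = -28$ ($H{\left(D \right)} = 4 - 32 = -28$)
$a{\left(x,L \right)} = \frac{i \sqrt{7163}}{16}$ ($a{\left(x,L \right)} = \sqrt{-28 + \frac{1}{8 + \frac{216}{5}}} = \sqrt{-28 + \frac{1}{\frac{256}{5}}} = \sqrt{-28 + \frac{5}{256}} = \sqrt{- \frac{7163}{256}} = \frac{i \sqrt{7163}}{16}$)
$\sqrt{a{\left(6 \left(17 + A{\left(-3 \right)}\right),-637 \right)} - 448081} = \sqrt{\frac{i \sqrt{7163}}{16} - 448081} = \sqrt{-448081 + \frac{i \sqrt{7163}}{16}}$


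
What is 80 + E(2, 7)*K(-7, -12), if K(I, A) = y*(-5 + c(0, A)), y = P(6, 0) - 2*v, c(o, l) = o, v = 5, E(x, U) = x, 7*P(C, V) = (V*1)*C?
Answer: 180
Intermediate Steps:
P(C, V) = C*V/7 (P(C, V) = ((V*1)*C)/7 = (V*C)/7 = (C*V)/7 = C*V/7)
y = -10 (y = (⅐)*6*0 - 2*5 = 0 - 10 = -10)
K(I, A) = 50 (K(I, A) = -10*(-5 + 0) = -10*(-5) = 50)
80 + E(2, 7)*K(-7, -12) = 80 + 2*50 = 80 + 100 = 180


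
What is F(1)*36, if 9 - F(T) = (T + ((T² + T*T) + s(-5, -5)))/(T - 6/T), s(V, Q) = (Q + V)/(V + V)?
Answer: 1764/5 ≈ 352.80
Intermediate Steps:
s(V, Q) = (Q + V)/(2*V) (s(V, Q) = (Q + V)/((2*V)) = (Q + V)*(1/(2*V)) = (Q + V)/(2*V))
F(T) = 9 - (1 + T + 2*T²)/(T - 6/T) (F(T) = 9 - (T + ((T² + T*T) + (½)*(-5 - 5)/(-5)))/(T - 6/T) = 9 - (T + ((T² + T²) + (½)*(-⅕)*(-10)))/(T - 6/T) = 9 - (T + (2*T² + 1))/(T - 6/T) = 9 - (T + (1 + 2*T²))/(T - 6/T) = 9 - (1 + T + 2*T²)/(T - 6/T))
F(1)*36 = ((-54 - 1*1 - 2*1³ + 8*1²)/(-6 + 1²))*36 = ((-54 - 1 - 2*1 + 8*1)/(-6 + 1))*36 = ((-54 - 1 - 2 + 8)/(-5))*36 = -⅕*(-49)*36 = (49/5)*36 = 1764/5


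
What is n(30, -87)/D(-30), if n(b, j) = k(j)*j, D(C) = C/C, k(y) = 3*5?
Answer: -1305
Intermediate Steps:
k(y) = 15
D(C) = 1
n(b, j) = 15*j
n(30, -87)/D(-30) = (15*(-87))/1 = -1305*1 = -1305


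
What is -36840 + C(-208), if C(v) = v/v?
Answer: -36839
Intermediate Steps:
C(v) = 1
-36840 + C(-208) = -36840 + 1 = -36839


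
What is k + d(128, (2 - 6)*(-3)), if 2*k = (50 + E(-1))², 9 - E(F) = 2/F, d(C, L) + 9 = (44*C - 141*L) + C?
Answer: 11839/2 ≈ 5919.5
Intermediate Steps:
d(C, L) = -9 - 141*L + 45*C (d(C, L) = -9 + ((44*C - 141*L) + C) = -9 + ((-141*L + 44*C) + C) = -9 + (-141*L + 45*C) = -9 - 141*L + 45*C)
E(F) = 9 - 2/F
k = 3721/2 (k = (50 + (9 - 2/(-1)))²/2 = (50 + (9 - 2*(-1)))²/2 = (50 + (9 + 2))²/2 = (50 + 11)²/2 = (½)*61² = (½)*3721 = 3721/2 ≈ 1860.5)
k + d(128, (2 - 6)*(-3)) = 3721/2 + (-9 - 141*(2 - 6)*(-3) + 45*128) = 3721/2 + (-9 - (-564)*(-3) + 5760) = 3721/2 + (-9 - 141*12 + 5760) = 3721/2 + (-9 - 1692 + 5760) = 3721/2 + 4059 = 11839/2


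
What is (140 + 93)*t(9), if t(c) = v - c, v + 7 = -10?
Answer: -6058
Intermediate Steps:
v = -17 (v = -7 - 10 = -17)
t(c) = -17 - c
(140 + 93)*t(9) = (140 + 93)*(-17 - 1*9) = 233*(-17 - 9) = 233*(-26) = -6058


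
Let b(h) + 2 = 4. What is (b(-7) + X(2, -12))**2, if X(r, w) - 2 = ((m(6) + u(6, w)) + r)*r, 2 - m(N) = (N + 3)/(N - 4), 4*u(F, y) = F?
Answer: 36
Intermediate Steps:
b(h) = 2 (b(h) = -2 + 4 = 2)
u(F, y) = F/4
m(N) = 2 - (3 + N)/(-4 + N) (m(N) = 2 - (N + 3)/(N - 4) = 2 - (3 + N)/(-4 + N))
X(r, w) = 2 + r*(-1 + r) (X(r, w) = 2 + (((-11 + 6)/(-4 + 6) + (1/4)*6) + r)*r = 2 + ((-5/2 + 3/2) + r)*r = 2 + (-1 + r)*r = 2 + r*(-1 + r))
(b(-7) + X(2, -12))**2 = (2 + (2 + 2**2 - 1*2))**2 = (2 + (2 + 4 - 2))**2 = (2 + 4)**2 = 6**2 = 36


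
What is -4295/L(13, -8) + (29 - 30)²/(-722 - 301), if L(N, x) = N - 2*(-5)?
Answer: -4393808/23529 ≈ -186.74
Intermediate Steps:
L(N, x) = 10 + N (L(N, x) = N + 10 = 10 + N)
-4295/L(13, -8) + (29 - 30)²/(-722 - 301) = -4295/(10 + 13) + (29 - 30)²/(-722 - 301) = -4295/23 + (-1)²/(-1023) = -4295*1/23 + 1*(-1/1023) = -4295/23 - 1/1023 = -4393808/23529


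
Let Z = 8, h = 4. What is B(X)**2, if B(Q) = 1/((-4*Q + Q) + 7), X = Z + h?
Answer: 1/841 ≈ 0.0011891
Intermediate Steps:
X = 12 (X = 8 + 4 = 12)
B(Q) = 1/(7 - 3*Q) (B(Q) = 1/(-3*Q + 7) = 1/(7 - 3*Q))
B(X)**2 = (-1/(-7 + 3*12))**2 = (-1/(-7 + 36))**2 = (-1/29)**2 = 1/841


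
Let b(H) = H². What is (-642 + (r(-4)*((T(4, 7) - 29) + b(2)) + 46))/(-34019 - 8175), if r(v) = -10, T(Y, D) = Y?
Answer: 193/21097 ≈ 0.0091482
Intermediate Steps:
(-642 + (r(-4)*((T(4, 7) - 29) + b(2)) + 46))/(-34019 - 8175) = (-642 + (-10*((4 - 29) + 2²) + 46))/(-34019 - 8175) = (-642 + (-10*(-25 + 4) + 46))/(-42194) = (-642 + (-10*(-21) + 46))*(-1/42194) = (-642 + (210 + 46))*(-1/42194) = (-642 + 256)*(-1/42194) = -386*(-1/42194) = 193/21097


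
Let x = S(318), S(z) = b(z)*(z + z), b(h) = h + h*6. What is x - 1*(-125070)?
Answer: 1540806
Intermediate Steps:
b(h) = 7*h (b(h) = h + 6*h = 7*h)
S(z) = 14*z² (S(z) = (7*z)*(z + z) = (7*z)*(2*z) = 14*z²)
x = 1415736 (x = 14*318² = 14*101124 = 1415736)
x - 1*(-125070) = 1415736 - 1*(-125070) = 1415736 + 125070 = 1540806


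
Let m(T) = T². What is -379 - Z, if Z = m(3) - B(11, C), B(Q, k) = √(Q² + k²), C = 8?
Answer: -388 + √185 ≈ -374.40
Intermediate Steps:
Z = 9 - √185 (Z = 3² - √(11² + 8²) = 9 - √(121 + 64) = 9 - √185 ≈ -4.6015)
-379 - Z = -379 - (9 - √185) = -379 + (-9 + √185) = -388 + √185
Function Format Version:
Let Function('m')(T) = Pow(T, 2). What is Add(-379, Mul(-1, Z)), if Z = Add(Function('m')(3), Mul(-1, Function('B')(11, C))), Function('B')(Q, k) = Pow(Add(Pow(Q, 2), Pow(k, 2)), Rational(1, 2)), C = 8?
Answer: Add(-388, Pow(185, Rational(1, 2))) ≈ -374.40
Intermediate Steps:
Z = Add(9, Mul(-1, Pow(185, Rational(1, 2)))) (Z = Add(Pow(3, 2), Mul(-1, Pow(Add(Pow(11, 2), Pow(8, 2)), Rational(1, 2)))) = Add(9, Mul(-1, Pow(Add(121, 64), Rational(1, 2)))) = Add(9, Mul(-1, Pow(185, Rational(1, 2)))) ≈ -4.6015)
Add(-379, Mul(-1, Z)) = Add(-379, Mul(-1, Add(9, Mul(-1, Pow(185, Rational(1, 2)))))) = Add(-379, Add(-9, Pow(185, Rational(1, 2)))) = Add(-388, Pow(185, Rational(1, 2)))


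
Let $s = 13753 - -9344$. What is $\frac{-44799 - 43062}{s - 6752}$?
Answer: $- \frac{87861}{16345} \approx -5.3754$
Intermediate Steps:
$s = 23097$ ($s = 13753 + 9344 = 23097$)
$\frac{-44799 - 43062}{s - 6752} = \frac{-44799 - 43062}{23097 - 6752} = - \frac{87861}{16345}$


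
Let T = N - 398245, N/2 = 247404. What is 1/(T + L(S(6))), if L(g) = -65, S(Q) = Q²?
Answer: 1/96498 ≈ 1.0363e-5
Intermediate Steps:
N = 494808 (N = 2*247404 = 494808)
T = 96563 (T = 494808 - 398245 = 96563)
1/(T + L(S(6))) = 1/(96563 - 65) = 1/96498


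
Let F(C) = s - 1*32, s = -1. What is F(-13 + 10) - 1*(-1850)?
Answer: 1817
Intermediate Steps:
F(C) = -33 (F(C) = -1 - 1*32 = -1 - 32 = -33)
F(-13 + 10) - 1*(-1850) = -33 - 1*(-1850) = -33 + 1850 = 1817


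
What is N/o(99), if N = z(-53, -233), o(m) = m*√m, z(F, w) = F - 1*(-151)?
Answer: 98*√11/3267 ≈ 0.099489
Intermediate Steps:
z(F, w) = 151 + F (z(F, w) = F + 151 = 151 + F)
o(m) = m^(3/2)
N = 98 (N = 151 - 53 = 98)
N/o(99) = 98/(99^(3/2)) = 98/((297*√11)) = 98*(√11/3267) = 98*√11/3267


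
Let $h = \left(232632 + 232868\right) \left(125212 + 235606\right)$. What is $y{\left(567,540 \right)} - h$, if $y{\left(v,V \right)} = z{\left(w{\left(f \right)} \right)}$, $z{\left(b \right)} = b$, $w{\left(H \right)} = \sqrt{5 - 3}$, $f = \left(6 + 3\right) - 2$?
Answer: $-167960779000 + \sqrt{2} \approx -1.6796 \cdot 10^{11}$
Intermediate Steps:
$f = 7$ ($f = 9 - 2 = 7$)
$w{\left(H \right)} = \sqrt{2}$
$y{\left(v,V \right)} = \sqrt{2}$
$h = 167960779000$ ($h = 465500 \cdot 360818 = 167960779000$)
$y{\left(567,540 \right)} - h = \sqrt{2} - 167960779000 = -167960779000 + \sqrt{2}$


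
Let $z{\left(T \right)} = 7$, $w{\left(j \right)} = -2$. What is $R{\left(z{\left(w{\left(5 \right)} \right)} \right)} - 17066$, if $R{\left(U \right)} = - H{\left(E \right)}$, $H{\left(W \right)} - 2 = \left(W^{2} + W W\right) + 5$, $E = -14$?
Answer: $-17465$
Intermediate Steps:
$H{\left(W \right)} = 7 + 2 W^{2}$ ($H{\left(W \right)} = 2 + \left(\left(W^{2} + W W\right) + 5\right) = 2 + \left(\left(W^{2} + W^{2}\right) + 5\right) = 2 + \left(2 W^{2} + 5\right) = 2 + \left(5 + 2 W^{2}\right) = 7 + 2 W^{2}$)
$R{\left(U \right)} = -399$ ($R{\left(U \right)} = - (7 + 2 \left(-14\right)^{2}) = - (7 + 2 \cdot 196) = - (7 + 392) = \left(-1\right) 399 = -399$)
$R{\left(z{\left(w{\left(5 \right)} \right)} \right)} - 17066 = -399 - 17066 = -17465$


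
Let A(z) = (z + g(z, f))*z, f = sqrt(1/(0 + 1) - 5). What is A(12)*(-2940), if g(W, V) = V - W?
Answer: -70560*I ≈ -70560.0*I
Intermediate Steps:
f = 2*I (f = sqrt(1/1 - 5) = sqrt(1 - 5) = sqrt(-4) = 2*I ≈ 2.0*I)
A(z) = 2*I*z (A(z) = (z + (2*I - z))*z = (z + (-z + 2*I))*z = (2*I)*z = 2*I*z)
A(12)*(-2940) = (2*I*12)*(-2940) = (24*I)*(-2940) = -70560*I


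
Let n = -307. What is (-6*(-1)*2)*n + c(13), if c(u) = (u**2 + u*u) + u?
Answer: -3333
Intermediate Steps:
c(u) = u + 2*u**2 (c(u) = (u**2 + u**2) + u = 2*u**2 + u = u + 2*u**2)
(-6*(-1)*2)*n + c(13) = (-6*(-1)*2)*(-307) + 13*(1 + 2*13) = (6*2)*(-307) + 13*(1 + 26) = 12*(-307) + 13*27 = -3684 + 351 = -3333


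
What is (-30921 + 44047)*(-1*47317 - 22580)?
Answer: -917468022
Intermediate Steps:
(-30921 + 44047)*(-1*47317 - 22580) = 13126*(-47317 - 22580) = 13126*(-69897) = -917468022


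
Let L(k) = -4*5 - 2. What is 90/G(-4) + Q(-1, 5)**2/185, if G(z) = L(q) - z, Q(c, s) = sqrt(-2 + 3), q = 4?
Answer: -924/185 ≈ -4.9946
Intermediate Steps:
L(k) = -22 (L(k) = -20 - 2 = -22)
Q(c, s) = 1 (Q(c, s) = sqrt(1) = 1)
G(z) = -22 - z
90/G(-4) + Q(-1, 5)**2/185 = 90/(-22 - 1*(-4)) + 1**2/185 = 90/(-22 + 4) + 1*(1/185) = 90/(-18) + 1/185 = 90*(-1/18) + 1/185 = -5 + 1/185 = -924/185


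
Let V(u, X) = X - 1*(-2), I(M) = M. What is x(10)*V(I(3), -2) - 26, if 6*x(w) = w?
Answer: -26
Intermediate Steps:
V(u, X) = 2 + X (V(u, X) = X + 2 = 2 + X)
x(w) = w/6
x(10)*V(I(3), -2) - 26 = ((⅙)*10)*(2 - 2) - 26 = (5/3)*0 - 26 = 0 - 26 = -26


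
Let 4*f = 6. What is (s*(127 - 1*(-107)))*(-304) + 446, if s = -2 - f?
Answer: 249422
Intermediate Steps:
f = 3/2 (f = (¼)*6 = 3/2 ≈ 1.5000)
s = -7/2 (s = -2 - 1*3/2 = -2 - 3/2 = -7/2 ≈ -3.5000)
(s*(127 - 1*(-107)))*(-304) + 446 = -7*(127 - 1*(-107))/2*(-304) + 446 = -7*(127 + 107)/2*(-304) + 446 = -7/2*234*(-304) + 446 = -819*(-304) + 446 = 248976 + 446 = 249422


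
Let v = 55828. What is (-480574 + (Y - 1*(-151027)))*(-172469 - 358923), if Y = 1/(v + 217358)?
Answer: 23919980314576736/136593 ≈ 1.7512e+11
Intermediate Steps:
Y = 1/273186 (Y = 1/(55828 + 217358) = 1/273186 ≈ 3.6605e-6)
(-480574 + (Y - 1*(-151027)))*(-172469 - 358923) = (-480574 + (1/273186 - 1*(-151027)))*(-172469 - 358923) = (-480574 + (1/273186 + 151027))*(-531392) = (-480574 + 41258462023/273186)*(-531392) = -90027626741/273186*(-531392) = 23919980314576736/136593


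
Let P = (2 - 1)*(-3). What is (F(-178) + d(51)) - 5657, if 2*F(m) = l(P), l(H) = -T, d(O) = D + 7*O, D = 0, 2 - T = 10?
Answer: -5296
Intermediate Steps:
T = -8 (T = 2 - 1*10 = 2 - 10 = -8)
d(O) = 7*O (d(O) = 0 + 7*O = 7*O)
P = -3 (P = 1*(-3) = -3)
l(H) = 8 (l(H) = -1*(-8) = 8)
F(m) = 4 (F(m) = (½)*8 = 4)
(F(-178) + d(51)) - 5657 = (4 + 7*51) - 5657 = (4 + 357) - 5657 = 361 - 5657 = -5296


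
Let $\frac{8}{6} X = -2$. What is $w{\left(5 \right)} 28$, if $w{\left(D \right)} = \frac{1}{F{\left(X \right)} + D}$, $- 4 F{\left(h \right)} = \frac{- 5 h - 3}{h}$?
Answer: $\frac{112}{23} \approx 4.8696$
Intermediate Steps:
$X = - \frac{3}{2}$ ($X = \frac{3}{4} \left(-2\right) = - \frac{3}{2} \approx -1.5$)
$F{\left(h \right)} = - \frac{-3 - 5 h}{4 h}$ ($F{\left(h \right)} = - \frac{\left(- 5 h - 3\right) \frac{1}{h}}{4} = - \frac{\left(-3 - 5 h\right) \frac{1}{h}}{4} = - \frac{\frac{1}{h} \left(-3 - 5 h\right)}{4} = - \frac{-3 - 5 h}{4 h}$)
$w{\left(D \right)} = \frac{1}{\frac{3}{4} + D}$ ($w{\left(D \right)} = \frac{1}{\frac{3 + 5 \left(- \frac{3}{2}\right)}{4 \left(- \frac{3}{2}\right)} + D} = \frac{1}{\frac{1}{4} \left(- \frac{2}{3}\right) \left(3 - \frac{15}{2}\right) + D} = \frac{1}{\frac{1}{4} \left(- \frac{2}{3}\right) \left(- \frac{9}{2}\right) + D} = \frac{1}{\frac{3}{4} + D}$)
$w{\left(5 \right)} 28 = \frac{4}{3 + 4 \cdot 5} \cdot 28 = \frac{4}{3 + 20} \cdot 28 = \frac{4}{23} \cdot 28 = \frac{112}{23}$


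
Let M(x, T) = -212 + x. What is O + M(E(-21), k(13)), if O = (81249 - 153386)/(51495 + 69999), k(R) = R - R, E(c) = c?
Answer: -28380239/121494 ≈ -233.59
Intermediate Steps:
k(R) = 0
O = -72137/121494 ≈ -0.59375
O + M(E(-21), k(13)) = -72137/121494 + (-212 - 21) = -72137/121494 - 233 = -28380239/121494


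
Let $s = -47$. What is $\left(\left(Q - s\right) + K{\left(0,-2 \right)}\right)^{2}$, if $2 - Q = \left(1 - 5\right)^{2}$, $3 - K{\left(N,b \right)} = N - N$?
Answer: $1296$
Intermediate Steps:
$K{\left(N,b \right)} = 3$ ($K{\left(N,b \right)} = 3 - \left(N - N\right) = 3 - 0 = 3 + 0 = 3$)
$Q = -14$ ($Q = 2 - \left(1 - 5\right)^{2} = 2 - \left(-4\right)^{2} = 2 - 16 = -14$)
$\left(\left(Q - s\right) + K{\left(0,-2 \right)}\right)^{2} = \left(\left(-14 - -47\right) + 3\right)^{2} = \left(\left(-14 + 47\right) + 3\right)^{2} = \left(33 + 3\right)^{2} = 36^{2} = 1296$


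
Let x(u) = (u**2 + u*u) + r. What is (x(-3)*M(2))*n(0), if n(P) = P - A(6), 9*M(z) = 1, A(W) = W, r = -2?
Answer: -32/3 ≈ -10.667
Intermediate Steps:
M(z) = 1/9 (M(z) = (1/9)*1 = 1/9)
x(u) = -2 + 2*u**2 (x(u) = (u**2 + u*u) - 2 = (u**2 + u**2) - 2 = 2*u**2 - 2 = -2 + 2*u**2)
n(P) = -6 + P (n(P) = P - 1*6 = P - 6 = -6 + P)
(x(-3)*M(2))*n(0) = ((-2 + 2*(-3)**2)*(1/9))*(-6 + 0) = ((-2 + 2*9)*(1/9))*(-6) = ((-2 + 18)*(1/9))*(-6) = (16*(1/9))*(-6) = (16/9)*(-6) = -32/3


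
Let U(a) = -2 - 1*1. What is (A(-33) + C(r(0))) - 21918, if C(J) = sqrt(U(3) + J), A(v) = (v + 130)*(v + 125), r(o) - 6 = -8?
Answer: -12994 + I*sqrt(5) ≈ -12994.0 + 2.2361*I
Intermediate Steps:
r(o) = -2 (r(o) = 6 - 8 = -2)
U(a) = -3 (U(a) = -2 - 1 = -3)
A(v) = (125 + v)*(130 + v) (A(v) = (130 + v)*(125 + v) = (125 + v)*(130 + v))
C(J) = sqrt(-3 + J)
(A(-33) + C(r(0))) - 21918 = ((16250 + (-33)**2 + 255*(-33)) + sqrt(-3 - 2)) - 21918 = ((16250 + 1089 - 8415) + sqrt(-5)) - 21918 = (8924 + I*sqrt(5)) - 21918 = -12994 + I*sqrt(5)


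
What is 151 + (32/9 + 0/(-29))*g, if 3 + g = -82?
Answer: -1361/9 ≈ -151.22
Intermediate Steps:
g = -85 (g = -3 - 82 = -85)
151 + (32/9 + 0/(-29))*g = 151 + (32/9 + 0/(-29))*(-85) = 151 + (32*(⅑) + 0*(-1/29))*(-85) = 151 + (32/9 + 0)*(-85) = 151 + (32/9)*(-85) = 151 - 2720/9 = -1361/9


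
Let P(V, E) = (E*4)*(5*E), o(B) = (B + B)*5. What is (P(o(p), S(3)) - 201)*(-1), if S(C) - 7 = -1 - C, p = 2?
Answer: 21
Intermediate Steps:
o(B) = 10*B (o(B) = (2*B)*5 = 10*B)
S(C) = 6 - C (S(C) = 7 + (-1 - C) = 6 - C)
P(V, E) = 20*E² (P(V, E) = (4*E)*(5*E) = 20*E²)
(P(o(p), S(3)) - 201)*(-1) = (20*(6 - 1*3)² - 201)*(-1) = (20*(6 - 3)² - 201)*(-1) = (20*3² - 201)*(-1) = (20*9 - 201)*(-1) = (180 - 201)*(-1) = -21*(-1) = 21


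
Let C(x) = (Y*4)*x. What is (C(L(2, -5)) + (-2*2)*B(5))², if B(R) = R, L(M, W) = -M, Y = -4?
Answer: 144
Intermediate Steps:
C(x) = -16*x (C(x) = (-4*4)*x = -16*x)
(C(L(2, -5)) + (-2*2)*B(5))² = (-(-16)*2 - 2*2*5)² = (-16*(-2) - 4*5)² = (32 - 20)² = 12² = 144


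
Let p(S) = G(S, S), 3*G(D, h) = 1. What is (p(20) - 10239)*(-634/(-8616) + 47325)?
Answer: -1565567006143/3231 ≈ -4.8455e+8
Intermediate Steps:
G(D, h) = ⅓ (G(D, h) = (⅓)*1 = ⅓)
p(S) = ⅓
(p(20) - 10239)*(-634/(-8616) + 47325) = (⅓ - 10239)*(-634/(-8616) + 47325) = -30716*(-634*(-1/8616) + 47325)/3 = -30716*(317/4308 + 47325)/3 = -30716/3*203876417/4308 = -1565567006143/3231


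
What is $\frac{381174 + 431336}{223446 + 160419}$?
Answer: $\frac{162502}{76773} \approx 2.1167$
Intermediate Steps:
$\frac{381174 + 431336}{223446 + 160419} = \frac{812510}{383865} = 812510 \cdot \frac{1}{383865} = \frac{162502}{76773}$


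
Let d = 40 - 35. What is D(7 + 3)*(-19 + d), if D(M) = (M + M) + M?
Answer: -420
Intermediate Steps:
D(M) = 3*M (D(M) = 2*M + M = 3*M)
d = 5
D(7 + 3)*(-19 + d) = (3*(7 + 3))*(-19 + 5) = (3*10)*(-14) = 30*(-14) = -420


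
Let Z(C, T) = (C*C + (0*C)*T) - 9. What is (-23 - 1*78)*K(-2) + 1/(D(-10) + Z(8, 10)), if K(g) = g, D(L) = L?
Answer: 9091/45 ≈ 202.02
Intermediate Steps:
Z(C, T) = -9 + C² (Z(C, T) = (C² + 0*T) - 9 = (C² + 0) - 9 = C² - 9 = -9 + C²)
(-23 - 1*78)*K(-2) + 1/(D(-10) + Z(8, 10)) = (-23 - 1*78)*(-2) + 1/(-10 + (-9 + 8²)) = (-23 - 78)*(-2) + 1/(-10 + (-9 + 64)) = -101*(-2) + 1/(-10 + 55) = 202 + 1/45 = 9091/45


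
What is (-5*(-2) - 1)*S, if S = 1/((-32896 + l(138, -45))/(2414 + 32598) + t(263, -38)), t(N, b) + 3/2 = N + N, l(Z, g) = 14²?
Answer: 157554/9165547 ≈ 0.017190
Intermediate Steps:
l(Z, g) = 196
t(N, b) = -3/2 + 2*N (t(N, b) = -3/2 + (N + N) = -3/2 + 2*N)
S = 17506/9165547 (S = 1/((-32896 + 196)/(2414 + 32598) + (-3/2 + 2*263)) = 1/(-32700/35012 + (-3/2 + 526)) = 1/(-32700*1/35012 + 1049/2) = 1/(-8175/8753 + 1049/2) = 1/(9165547/17506) = 17506/9165547 ≈ 0.0019100)
(-5*(-2) - 1)*S = (-5*(-2) - 1)*(17506/9165547) = (10 - 1)*(17506/9165547) = 9*(17506/9165547) = 157554/9165547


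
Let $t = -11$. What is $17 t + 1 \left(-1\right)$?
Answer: $-188$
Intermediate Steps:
$17 t + 1 \left(-1\right) = 17 \left(-11\right) + 1 \left(-1\right) = -187 - 1 = -188$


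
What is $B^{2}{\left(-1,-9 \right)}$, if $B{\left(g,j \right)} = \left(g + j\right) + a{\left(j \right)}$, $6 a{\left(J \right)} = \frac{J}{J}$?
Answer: $\frac{3481}{36} \approx 96.694$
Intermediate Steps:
$a{\left(J \right)} = \frac{1}{6}$ ($a{\left(J \right)} = \frac{J \frac{1}{J}}{6} = \frac{1}{6} \cdot 1 = \frac{1}{6}$)
$B{\left(g,j \right)} = \frac{1}{6} + g + j$ ($B{\left(g,j \right)} = \left(g + j\right) + \frac{1}{6} = \frac{1}{6} + g + j$)
$B^{2}{\left(-1,-9 \right)} = \left(\frac{1}{6} - 1 - 9\right)^{2} = \left(- \frac{59}{6}\right)^{2} = \frac{3481}{36}$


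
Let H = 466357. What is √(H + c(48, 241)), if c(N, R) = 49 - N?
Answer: √466358 ≈ 682.90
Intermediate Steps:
√(H + c(48, 241)) = √(466357 + (49 - 1*48)) = √(466357 + (49 - 48)) = √(466357 + 1) = √466358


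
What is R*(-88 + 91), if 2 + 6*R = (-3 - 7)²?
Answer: 49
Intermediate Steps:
R = 49/3 (R = -⅓ + (-3 - 7)²/6 = -⅓ + (⅙)*(-10)² = -⅓ + (⅙)*100 = -⅓ + 50/3 = 49/3 ≈ 16.333)
R*(-88 + 91) = 49*(-88 + 91)/3 = (49/3)*3 = 49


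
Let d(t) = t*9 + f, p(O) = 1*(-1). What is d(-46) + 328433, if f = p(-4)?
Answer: 328018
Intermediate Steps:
p(O) = -1
f = -1
d(t) = -1 + 9*t (d(t) = t*9 - 1 = 9*t - 1 = -1 + 9*t)
d(-46) + 328433 = (-1 + 9*(-46)) + 328433 = (-1 - 414) + 328433 = -415 + 328433 = 328018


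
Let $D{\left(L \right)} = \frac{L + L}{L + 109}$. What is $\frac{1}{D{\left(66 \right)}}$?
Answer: $\frac{175}{132} \approx 1.3258$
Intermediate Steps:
$D{\left(L \right)} = \frac{2 L}{109 + L}$
$\frac{1}{D{\left(66 \right)}} = \frac{1}{2 \cdot 66 \frac{1}{109 + 66}} = \frac{1}{2 \cdot 66 \cdot \frac{1}{175}} = \frac{1}{\frac{132}{175}} = \frac{175}{132}$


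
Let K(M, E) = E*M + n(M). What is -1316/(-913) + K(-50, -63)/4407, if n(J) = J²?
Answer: 96974/35607 ≈ 2.7235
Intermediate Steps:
K(M, E) = M² + E*M (K(M, E) = E*M + M² = M² + E*M)
-1316/(-913) + K(-50, -63)/4407 = -1316/(-913) - 50*(-63 - 50)/4407 = -1316*(-1/913) - 50*(-113)*(1/4407) = 1316/913 + 5650*(1/4407) = 1316/913 + 50/39 = 96974/35607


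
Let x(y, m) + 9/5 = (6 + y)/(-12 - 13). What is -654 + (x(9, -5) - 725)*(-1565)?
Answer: 1137727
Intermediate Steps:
x(y, m) = -51/25 - y/25 (x(y, m) = -9/5 + (6 + y)/(-12 - 13) = -9/5 + (6 + y)/(-25) = -9/5 + (6 + y)*(-1/25) = -9/5 + (-6/25 - y/25) = -51/25 - y/25)
-654 + (x(9, -5) - 725)*(-1565) = -654 + ((-51/25 - 1/25*9) - 725)*(-1565) = -654 + ((-51/25 - 9/25) - 725)*(-1565) = -654 + (-12/5 - 725)*(-1565) = -654 - 3637/5*(-1565) = -654 + 1138381 = 1137727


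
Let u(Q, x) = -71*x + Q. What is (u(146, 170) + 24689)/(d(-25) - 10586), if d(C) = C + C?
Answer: -12765/10636 ≈ -1.2002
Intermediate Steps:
d(C) = 2*C
u(Q, x) = Q - 71*x
(u(146, 170) + 24689)/(d(-25) - 10586) = ((146 - 71*170) + 24689)/(2*(-25) - 10586) = ((146 - 12070) + 24689)/(-50 - 10586) = (-11924 + 24689)/(-10636) = 12765*(-1/10636) = -12765/10636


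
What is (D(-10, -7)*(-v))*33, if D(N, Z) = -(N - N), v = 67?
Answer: 0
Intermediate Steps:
D(N, Z) = 0 (D(N, Z) = -1*0 = 0)
(D(-10, -7)*(-v))*33 = (0*(-1*67))*33 = (0*(-67))*33 = 0*33 = 0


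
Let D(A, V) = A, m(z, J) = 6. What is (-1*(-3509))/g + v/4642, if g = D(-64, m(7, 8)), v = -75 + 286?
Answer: -38567/704 ≈ -54.783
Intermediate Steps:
v = 211
g = -64
(-1*(-3509))/g + v/4642 = -1*(-3509)/(-64) + 211/4642 = 3509*(-1/64) + 211*(1/4642) = -3509/64 + 1/22 = -38567/704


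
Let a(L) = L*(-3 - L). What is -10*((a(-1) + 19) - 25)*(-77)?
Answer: -3080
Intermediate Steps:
-10*((a(-1) + 19) - 25)*(-77) = -10*((-1*(-1)*(3 - 1) + 19) - 25)*(-77) = -10*((-1*(-1)*2 + 19) - 25)*(-77) = -10*((2 + 19) - 25)*(-77) = -10*(21 - 25)*(-77) = -10*(-4)*(-77) = 40*(-77) = -3080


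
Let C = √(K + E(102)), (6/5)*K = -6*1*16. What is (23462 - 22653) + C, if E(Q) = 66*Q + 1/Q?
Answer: 809 + √69207510/102 ≈ 890.56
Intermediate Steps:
K = -80 (K = 5*(-6*1*16)/6 = 5*(-6*16)/6 = (⅚)*(-96) = -80)
E(Q) = 1/Q + 66*Q
C = √69207510/102 (C = √(-80 + (1/102 + 66*102)) = √(-80 + (1/102 + 6732)) = √(-80 + 686665/102) = √(678505/102) = √69207510/102 ≈ 81.560)
(23462 - 22653) + C = (23462 - 22653) + √69207510/102 = 809 + √69207510/102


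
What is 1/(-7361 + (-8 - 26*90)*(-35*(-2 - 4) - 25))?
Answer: -1/441741 ≈ -2.2638e-6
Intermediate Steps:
1/(-7361 + (-8 - 26*90)*(-35*(-2 - 4) - 25)) = 1/(-7361 + (-8 - 2340)*(-35*(-6) - 25)) = 1/(-7361 - 2348*(210 - 25)) = 1/(-7361 - 2348*185) = 1/(-7361 - 434380) = 1/(-441741) = -1/441741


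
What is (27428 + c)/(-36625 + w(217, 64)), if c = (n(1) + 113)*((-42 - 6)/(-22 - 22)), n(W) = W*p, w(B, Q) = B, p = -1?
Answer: -75763/100122 ≈ -0.75671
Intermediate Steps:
n(W) = -W (n(W) = W*(-1) = -W)
c = 1344/11 (c = (-1*1 + 113)*((-42 - 6)/(-22 - 22)) = (-1 + 113)*(-48/(-44)) = 112*(-48*(-1/44)) = 112*(12/11) = 1344/11 ≈ 122.18)
(27428 + c)/(-36625 + w(217, 64)) = (27428 + 1344/11)/(-36625 + 217) = (303052/11)/(-36408) = (303052/11)*(-1/36408) = -75763/100122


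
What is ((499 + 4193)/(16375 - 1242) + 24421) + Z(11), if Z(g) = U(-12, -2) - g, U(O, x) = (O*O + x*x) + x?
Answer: 371610640/15133 ≈ 24556.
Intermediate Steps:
U(O, x) = x + O**2 + x**2 (U(O, x) = (O**2 + x**2) + x = x + O**2 + x**2)
Z(g) = 146 - g (Z(g) = (-2 + (-12)**2 + (-2)**2) - g = (-2 + 144 + 4) - g = 146 - g)
((499 + 4193)/(16375 - 1242) + 24421) + Z(11) = ((499 + 4193)/(16375 - 1242) + 24421) + (146 - 1*11) = (4692/15133 + 24421) + (146 - 11) = (4692*(1/15133) + 24421) + 135 = (4692/15133 + 24421) + 135 = 369567685/15133 + 135 = 371610640/15133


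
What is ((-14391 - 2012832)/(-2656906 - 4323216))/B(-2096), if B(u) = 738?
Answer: 225247/572370004 ≈ 0.00039353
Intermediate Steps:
((-14391 - 2012832)/(-2656906 - 4323216))/B(-2096) = ((-14391 - 2012832)/(-2656906 - 4323216))/738 = -2027223/(-6980122)*(1/738) = -2027223*(-1/6980122)*(1/738) = (2027223/6980122)*(1/738) = 225247/572370004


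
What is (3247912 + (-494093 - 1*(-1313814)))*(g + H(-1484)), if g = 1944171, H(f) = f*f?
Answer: 16866143297291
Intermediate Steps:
H(f) = f²
(3247912 + (-494093 - 1*(-1313814)))*(g + H(-1484)) = (3247912 + (-494093 - 1*(-1313814)))*(1944171 + (-1484)²) = (3247912 + (-494093 + 1313814))*(1944171 + 2202256) = (3247912 + 819721)*4146427 = 4067633*4146427 = 16866143297291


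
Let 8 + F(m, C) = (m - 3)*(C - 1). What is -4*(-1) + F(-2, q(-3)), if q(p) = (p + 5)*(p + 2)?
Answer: 11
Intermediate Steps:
q(p) = (2 + p)*(5 + p) (q(p) = (5 + p)*(2 + p) = (2 + p)*(5 + p))
F(m, C) = -8 + (-1 + C)*(-3 + m) (F(m, C) = -8 + (m - 3)*(C - 1) = -8 + (-3 + m)*(-1 + C) = -8 + (-1 + C)*(-3 + m))
-4*(-1) + F(-2, q(-3)) = -4*(-1) + (-5 - 1*(-2) - 3*(10 + (-3)² + 7*(-3)) + (10 + (-3)² + 7*(-3))*(-2)) = 4 + (-5 + 2 - 3*(10 + 9 - 21) + (10 + 9 - 21)*(-2)) = 4 + (-5 + 2 - 3*(-2) - 2*(-2)) = 4 + (-5 + 2 + 6 + 4) = 4 + 7 = 11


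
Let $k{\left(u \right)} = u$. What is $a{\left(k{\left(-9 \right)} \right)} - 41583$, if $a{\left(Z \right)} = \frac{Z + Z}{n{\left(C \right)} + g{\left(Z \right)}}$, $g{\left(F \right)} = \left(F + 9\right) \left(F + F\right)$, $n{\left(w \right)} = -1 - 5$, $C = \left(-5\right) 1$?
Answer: $-41580$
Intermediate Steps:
$C = -5$
$n{\left(w \right)} = -6$
$g{\left(F \right)} = 2 F \left(9 + F\right)$ ($g{\left(F \right)} = \left(9 + F\right) 2 F = 2 F \left(9 + F\right)$)
$a{\left(Z \right)} = \frac{2 Z}{-6 + 2 Z \left(9 + Z\right)}$ ($a{\left(Z \right)} = \frac{Z + Z}{-6 + 2 Z \left(9 + Z\right)} = \frac{2 Z}{-6 + 2 Z \left(9 + Z\right)}$)
$a{\left(k{\left(-9 \right)} \right)} - 41583 = - \frac{9}{-3 - 9 \left(9 - 9\right)} - 41583 = - \frac{9}{-3 - 0} - 41583 = - \frac{9}{-3 + 0} - 41583 = - \frac{9}{-3} - 41583 = \left(-9\right) \left(- \frac{1}{3}\right) - 41583 = 3 - 41583 = -41580$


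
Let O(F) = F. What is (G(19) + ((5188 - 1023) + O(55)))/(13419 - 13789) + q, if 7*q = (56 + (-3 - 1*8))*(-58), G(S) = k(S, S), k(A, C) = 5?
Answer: -199055/518 ≈ -384.28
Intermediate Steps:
G(S) = 5
q = -2610/7 (q = ((56 + (-3 - 1*8))*(-58))/7 = ((56 + (-3 - 8))*(-58))/7 = ((56 - 11)*(-58))/7 = (45*(-58))/7 = (⅐)*(-2610) = -2610/7 ≈ -372.86)
(G(19) + ((5188 - 1023) + O(55)))/(13419 - 13789) + q = (5 + ((5188 - 1023) + 55))/(13419 - 13789) - 2610/7 = (5 + (4165 + 55))/(-370) - 2610/7 = (5 + 4220)*(-1/370) - 2610/7 = 4225*(-1/370) - 2610/7 = -845/74 - 2610/7 = -199055/518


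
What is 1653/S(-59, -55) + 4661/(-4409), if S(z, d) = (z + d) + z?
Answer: -8094430/762757 ≈ -10.612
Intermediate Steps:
S(z, d) = d + 2*z (S(z, d) = (d + z) + z = d + 2*z)
1653/S(-59, -55) + 4661/(-4409) = 1653/(-55 + 2*(-59)) + 4661/(-4409) = 1653/(-55 - 118) + 4661*(-1/4409) = 1653/(-173) - 4661/4409 = 1653*(-1/173) - 4661/4409 = -1653/173 - 4661/4409 = -8094430/762757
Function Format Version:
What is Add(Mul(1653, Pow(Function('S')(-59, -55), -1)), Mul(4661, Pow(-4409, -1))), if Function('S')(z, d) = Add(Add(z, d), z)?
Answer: Rational(-8094430, 762757) ≈ -10.612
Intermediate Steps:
Function('S')(z, d) = Add(d, Mul(2, z)) (Function('S')(z, d) = Add(Add(d, z), z) = Add(d, Mul(2, z)))
Add(Mul(1653, Pow(Function('S')(-59, -55), -1)), Mul(4661, Pow(-4409, -1))) = Add(Mul(1653, Pow(Add(-55, Mul(2, -59)), -1)), Mul(4661, Pow(-4409, -1))) = Add(Mul(1653, Pow(Add(-55, -118), -1)), Mul(4661, Rational(-1, 4409))) = Add(Mul(1653, Pow(-173, -1)), Rational(-4661, 4409)) = Add(Mul(1653, Rational(-1, 173)), Rational(-4661, 4409)) = Add(Rational(-1653, 173), Rational(-4661, 4409)) = Rational(-8094430, 762757)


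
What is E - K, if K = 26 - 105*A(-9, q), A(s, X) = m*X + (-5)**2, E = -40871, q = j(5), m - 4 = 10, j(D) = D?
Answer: -30922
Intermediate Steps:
m = 14 (m = 4 + 10 = 14)
q = 5
A(s, X) = 25 + 14*X (A(s, X) = 14*X + (-5)**2 = 14*X + 25 = 25 + 14*X)
K = -9949 (K = 26 - 105*(25 + 14*5) = 26 - 105*(25 + 70) = 26 - 105*95 = 26 - 9975 = -9949)
E - K = -40871 - 1*(-9949) = -40871 + 9949 = -30922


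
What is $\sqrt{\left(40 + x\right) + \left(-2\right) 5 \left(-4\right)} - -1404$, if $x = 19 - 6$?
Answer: $1404 + \sqrt{93} \approx 1413.6$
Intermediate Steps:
$x = 13$ ($x = 19 - 6 = 13$)
$\sqrt{\left(40 + x\right) + \left(-2\right) 5 \left(-4\right)} - -1404 = \sqrt{\left(40 + 13\right) + \left(-2\right) 5 \left(-4\right)} - -1404 = \sqrt{53 - -40} + 1404 = \sqrt{53 + 40} + 1404 = \sqrt{93} + 1404 = 1404 + \sqrt{93}$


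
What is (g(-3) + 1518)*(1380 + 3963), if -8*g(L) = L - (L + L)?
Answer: 64869363/8 ≈ 8.1087e+6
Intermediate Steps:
g(L) = L/8 (g(L) = -(L - (L + L))/8 = -(L - 2*L)/8 = -(-1)*L/8 = L/8)
(g(-3) + 1518)*(1380 + 3963) = ((⅛)*(-3) + 1518)*(1380 + 3963) = (-3/8 + 1518)*5343 = (12141/8)*5343 = 64869363/8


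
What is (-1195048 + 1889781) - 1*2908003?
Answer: -2213270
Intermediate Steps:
(-1195048 + 1889781) - 1*2908003 = 694733 - 2908003 = -2213270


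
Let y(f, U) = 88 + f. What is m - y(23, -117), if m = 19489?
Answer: 19378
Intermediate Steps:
m - y(23, -117) = 19489 - (88 + 23) = 19489 - 1*111 = 19489 - 111 = 19378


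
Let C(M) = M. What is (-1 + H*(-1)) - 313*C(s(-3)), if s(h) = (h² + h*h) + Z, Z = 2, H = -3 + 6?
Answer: -6264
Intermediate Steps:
H = 3
s(h) = 2 + 2*h² (s(h) = (h² + h*h) + 2 = (h² + h²) + 2 = 2*h² + 2 = 2 + 2*h²)
(-1 + H*(-1)) - 313*C(s(-3)) = (-1 + 3*(-1)) - 313*(2 + 2*(-3)²) = (-1 - 3) - 313*(2 + 2*9) = -4 - 313*(2 + 18) = -4 - 313*20 = -4 - 6260 = -6264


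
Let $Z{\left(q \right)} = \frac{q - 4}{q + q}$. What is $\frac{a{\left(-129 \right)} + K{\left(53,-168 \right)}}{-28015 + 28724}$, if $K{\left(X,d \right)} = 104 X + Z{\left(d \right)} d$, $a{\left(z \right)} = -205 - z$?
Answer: $\frac{5350}{709} \approx 7.5458$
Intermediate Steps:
$Z{\left(q \right)} = \frac{-4 + q}{2 q}$
$K{\left(X,d \right)} = -2 + \frac{d}{2} + 104 X$ ($K{\left(X,d \right)} = 104 X + \frac{-4 + d}{2 d} d = 104 X + \left(-2 + \frac{d}{2}\right) = -2 + \frac{d}{2} + 104 X$)
$\frac{a{\left(-129 \right)} + K{\left(53,-168 \right)}}{-28015 + 28724} = \frac{\left(-205 - -129\right) + \left(-2 + \frac{1}{2} \left(-168\right) + 104 \cdot 53\right)}{-28015 + 28724} = \frac{\left(-205 + 129\right) - -5426}{709} = \left(-76 + 5426\right) \frac{1}{709} = 5350 \cdot \frac{1}{709} = \frac{5350}{709}$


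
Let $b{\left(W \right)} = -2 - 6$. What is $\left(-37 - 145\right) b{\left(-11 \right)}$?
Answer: $1456$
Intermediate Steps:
$b{\left(W \right)} = -8$
$\left(-37 - 145\right) b{\left(-11 \right)} = \left(-37 - 145\right) \left(-8\right) = \left(-182\right) \left(-8\right) = 1456$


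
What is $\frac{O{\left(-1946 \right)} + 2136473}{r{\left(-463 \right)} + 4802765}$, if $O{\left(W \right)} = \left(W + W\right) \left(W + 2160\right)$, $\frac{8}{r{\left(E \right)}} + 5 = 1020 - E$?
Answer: $\frac{963349315}{3549243339} \approx 0.27142$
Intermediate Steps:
$r{\left(E \right)} = \frac{8}{1015 - E}$ ($r{\left(E \right)} = \frac{8}{-5 - \left(-1020 + E\right)} = \frac{8}{1015 - E}$)
$O{\left(W \right)} = 2 W \left(2160 + W\right)$
$\frac{O{\left(-1946 \right)} + 2136473}{r{\left(-463 \right)} + 4802765} = \frac{2 \left(-1946\right) \left(2160 - 1946\right) + 2136473}{- \frac{8}{-1015 - 463} + 4802765} = \frac{2 \left(-1946\right) 214 + 2136473}{- \frac{8}{-1478} + 4802765} = \frac{-832888 + 2136473}{\left(-8\right) \left(- \frac{1}{1478}\right) + 4802765} = \frac{1303585}{\frac{4}{739} + 4802765} = \frac{1303585}{\frac{3549243339}{739}} = 1303585 \cdot \frac{739}{3549243339} = \frac{963349315}{3549243339}$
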